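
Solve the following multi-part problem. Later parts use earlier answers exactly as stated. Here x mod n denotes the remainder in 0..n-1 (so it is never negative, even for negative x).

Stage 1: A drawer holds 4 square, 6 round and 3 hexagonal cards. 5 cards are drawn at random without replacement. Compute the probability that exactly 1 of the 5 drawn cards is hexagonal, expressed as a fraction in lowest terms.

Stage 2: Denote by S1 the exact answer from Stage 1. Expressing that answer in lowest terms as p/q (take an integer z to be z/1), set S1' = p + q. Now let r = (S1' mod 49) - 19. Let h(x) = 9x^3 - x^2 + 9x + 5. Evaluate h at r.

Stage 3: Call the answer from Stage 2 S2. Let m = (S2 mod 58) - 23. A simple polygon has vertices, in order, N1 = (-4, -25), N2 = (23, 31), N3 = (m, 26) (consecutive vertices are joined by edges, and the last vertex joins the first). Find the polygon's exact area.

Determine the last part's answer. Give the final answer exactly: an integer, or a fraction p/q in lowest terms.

Stage 1: total draws C(13,5) = 1287; favorable C(3,1)*C(10,4) = 630; P = 70/143; answer 70/143
Stage 2: S1 = 70/143; threaded value p + q = 213; r = -2; 9*(-2)^3 - 1*(-2)^2 + 9*(-2)^1 + 5 = (-72) + (-4) + (-18) + (5) = -89; answer -89
Stage 3: S2 = -89; m = 4; cross terms: (-4*31 - 23*-25)=451, (23*26 - 4*31)=474, (4*-25 - -4*26)=4; twice the area = |929| = 929; area = 929/2; answer 929/2

929/2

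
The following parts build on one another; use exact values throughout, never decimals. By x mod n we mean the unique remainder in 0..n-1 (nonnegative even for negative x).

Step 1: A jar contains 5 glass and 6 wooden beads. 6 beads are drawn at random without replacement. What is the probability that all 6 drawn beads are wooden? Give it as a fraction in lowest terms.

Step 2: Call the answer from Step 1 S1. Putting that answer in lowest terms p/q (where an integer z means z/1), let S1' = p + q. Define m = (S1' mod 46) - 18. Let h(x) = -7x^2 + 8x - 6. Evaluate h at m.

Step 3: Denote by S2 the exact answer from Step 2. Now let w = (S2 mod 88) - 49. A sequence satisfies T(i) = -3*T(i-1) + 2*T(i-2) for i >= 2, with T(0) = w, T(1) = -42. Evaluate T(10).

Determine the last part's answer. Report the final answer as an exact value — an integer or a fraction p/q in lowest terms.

3792434

Step 1: total draws C(11,6) = 462; favorable C(6,6) = 1; P = 1/462; answer 1/462
Step 2: S1 = 1/462; threaded value p + q = 463; m = -15; -7*(-15)^2 + 8*(-15)^1 - 6 = (-1575) + (-120) + (-6) = -1701; answer -1701
Step 3: S2 = -1701; w = 10; T(2) = -3*(-42) + 2*(10) = 146; iterating: T(2)=146, T(3)=-522, T(4)=1858, T(5)=-6618, T(6)=23570, T(7)=-83946, T(8)=298978, T(9)=-1064826, T(10)=3792434; answer 3792434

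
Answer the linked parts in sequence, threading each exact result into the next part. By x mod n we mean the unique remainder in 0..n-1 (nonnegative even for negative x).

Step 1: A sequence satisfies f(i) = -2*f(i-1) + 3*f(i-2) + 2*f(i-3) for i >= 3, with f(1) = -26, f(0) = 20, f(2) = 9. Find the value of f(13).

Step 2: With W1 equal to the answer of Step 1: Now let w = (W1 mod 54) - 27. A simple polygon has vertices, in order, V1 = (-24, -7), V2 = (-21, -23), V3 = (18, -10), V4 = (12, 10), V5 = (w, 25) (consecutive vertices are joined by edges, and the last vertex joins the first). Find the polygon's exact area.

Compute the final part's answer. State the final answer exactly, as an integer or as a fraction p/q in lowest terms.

Step 1: f(3) = -2*(9) + 3*(-26) + 2*(20) = -56; iterating: f(3)=-56, f(4)=87, f(5)=-324, f(6)=797, f(7)=-2392, f(8)=6527, f(9)=-18636, f(10)=52069, f(11)=-146992, f(12)=412919, f(13)=-1162676; answer -1162676
Step 2: W1 = -1162676; w = 25; cross terms: (-24*-23 - -21*-7)=405, (-21*-10 - 18*-23)=624, (18*10 - 12*-10)=300, (12*25 - 25*10)=50, (25*-7 - -24*25)=425; twice the area = |1804| = 1804; area = 902; answer 902

902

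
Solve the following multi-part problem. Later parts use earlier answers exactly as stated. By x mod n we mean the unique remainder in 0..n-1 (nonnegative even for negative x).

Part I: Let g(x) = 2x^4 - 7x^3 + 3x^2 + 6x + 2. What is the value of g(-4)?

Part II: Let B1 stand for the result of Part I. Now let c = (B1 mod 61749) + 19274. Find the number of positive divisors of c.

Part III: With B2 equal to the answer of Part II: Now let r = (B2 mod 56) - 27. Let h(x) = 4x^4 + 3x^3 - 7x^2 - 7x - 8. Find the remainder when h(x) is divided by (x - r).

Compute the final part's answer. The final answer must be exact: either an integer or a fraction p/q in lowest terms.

190897

Part I: 2*(-4)^4 - 7*(-4)^3 + 3*(-4)^2 + 6*(-4)^1 + 2 = (512) + (448) + (48) + (-24) + (2) = 986; answer 986
Part II: B1 = 986; c = 20260; 20260 = 2^2 * 5 * 1013; number of divisors = (2+1) * (1+1) * (1+1) = 12; answer 12
Part III: B2 = 12; r = -15; remainder = value at the root: 4*(-15)^4 + 3*(-15)^3 - 7*(-15)^2 - 7*(-15)^1 - 8 = (202500) + (-10125) + (-1575) + (105) + (-8) = 190897; answer 190897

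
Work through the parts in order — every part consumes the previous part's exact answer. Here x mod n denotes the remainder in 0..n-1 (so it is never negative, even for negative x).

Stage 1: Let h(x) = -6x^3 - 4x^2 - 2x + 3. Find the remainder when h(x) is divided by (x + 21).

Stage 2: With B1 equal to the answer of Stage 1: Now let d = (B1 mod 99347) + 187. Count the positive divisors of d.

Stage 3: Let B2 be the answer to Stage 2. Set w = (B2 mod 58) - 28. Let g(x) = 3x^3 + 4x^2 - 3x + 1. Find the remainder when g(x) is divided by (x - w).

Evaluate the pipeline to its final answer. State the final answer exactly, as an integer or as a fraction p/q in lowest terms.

-39095

Stage 1: remainder = value at the root: -6*(-21)^3 - 4*(-21)^2 - 2*(-21)^1 + 3 = (55566) + (-1764) + (42) + (3) = 53847; answer 53847
Stage 2: B1 = 53847; d = 54034; 54034 = 2 * 27017; number of divisors = (1+1) * (1+1) = 4; answer 4
Stage 3: B2 = 4; w = -24; remainder = value at the root: 3*(-24)^3 + 4*(-24)^2 - 3*(-24)^1 + 1 = (-41472) + (2304) + (72) + (1) = -39095; answer -39095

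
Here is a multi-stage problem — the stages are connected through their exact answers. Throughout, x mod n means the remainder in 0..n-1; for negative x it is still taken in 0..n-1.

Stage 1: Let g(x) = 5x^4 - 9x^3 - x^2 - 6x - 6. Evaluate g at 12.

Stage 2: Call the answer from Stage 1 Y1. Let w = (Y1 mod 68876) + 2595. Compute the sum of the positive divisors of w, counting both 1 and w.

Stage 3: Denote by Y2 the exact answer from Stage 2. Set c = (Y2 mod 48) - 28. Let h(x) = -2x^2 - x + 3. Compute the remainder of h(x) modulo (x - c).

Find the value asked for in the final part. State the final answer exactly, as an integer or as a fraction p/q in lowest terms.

Stage 1: 5*(12)^4 - 9*(12)^3 - 1*(12)^2 - 6*(12)^1 - 6 = (103680) + (-15552) + (-144) + (-72) + (-6) = 87906; answer 87906
Stage 2: Y1 = 87906; w = 21625; 21625 = 5^3 * 173; sigma = (1 + 5 + 25 + 125) * (1 + 173) = 156 * 174 = 27144; answer 27144
Stage 3: Y2 = 27144; c = -4; remainder = value at the root: -2*(-4)^2 - 1*(-4)^1 + 3 = (-32) + (4) + (3) = -25; answer -25

-25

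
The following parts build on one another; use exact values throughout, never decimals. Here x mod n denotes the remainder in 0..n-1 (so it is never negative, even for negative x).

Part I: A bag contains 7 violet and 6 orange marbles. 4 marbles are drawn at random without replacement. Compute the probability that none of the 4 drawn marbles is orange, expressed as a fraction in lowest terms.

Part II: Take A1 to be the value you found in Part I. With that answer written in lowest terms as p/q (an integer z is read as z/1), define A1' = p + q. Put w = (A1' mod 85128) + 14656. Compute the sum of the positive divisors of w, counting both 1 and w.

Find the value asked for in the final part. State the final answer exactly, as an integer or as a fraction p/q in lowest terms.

24264

Part I: total draws C(13,4) = 715; favorable C(7,4) = 35; P = 7/143; answer 7/143
Part II: A1 = 7/143; threaded value p + q = 150; w = 14806; 14806 = 2 * 11 * 673; sigma = (1 + 2) * (1 + 11) * (1 + 673) = 3 * 12 * 674 = 24264; answer 24264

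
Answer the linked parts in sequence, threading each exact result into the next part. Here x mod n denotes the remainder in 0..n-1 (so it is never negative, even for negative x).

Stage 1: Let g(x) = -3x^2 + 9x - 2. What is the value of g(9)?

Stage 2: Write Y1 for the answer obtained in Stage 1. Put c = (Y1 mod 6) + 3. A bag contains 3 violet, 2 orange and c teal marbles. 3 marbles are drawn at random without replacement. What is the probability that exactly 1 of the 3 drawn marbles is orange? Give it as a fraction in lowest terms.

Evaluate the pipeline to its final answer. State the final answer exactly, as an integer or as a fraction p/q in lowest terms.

9/22

Stage 1: -3*(9)^2 + 9*(9)^1 - 2 = (-243) + (81) + (-2) = -164; answer -164
Stage 2: Y1 = -164; c = 7; total draws C(12,3) = 220; favorable C(2,1)*C(10,2) = 90; P = 9/22; answer 9/22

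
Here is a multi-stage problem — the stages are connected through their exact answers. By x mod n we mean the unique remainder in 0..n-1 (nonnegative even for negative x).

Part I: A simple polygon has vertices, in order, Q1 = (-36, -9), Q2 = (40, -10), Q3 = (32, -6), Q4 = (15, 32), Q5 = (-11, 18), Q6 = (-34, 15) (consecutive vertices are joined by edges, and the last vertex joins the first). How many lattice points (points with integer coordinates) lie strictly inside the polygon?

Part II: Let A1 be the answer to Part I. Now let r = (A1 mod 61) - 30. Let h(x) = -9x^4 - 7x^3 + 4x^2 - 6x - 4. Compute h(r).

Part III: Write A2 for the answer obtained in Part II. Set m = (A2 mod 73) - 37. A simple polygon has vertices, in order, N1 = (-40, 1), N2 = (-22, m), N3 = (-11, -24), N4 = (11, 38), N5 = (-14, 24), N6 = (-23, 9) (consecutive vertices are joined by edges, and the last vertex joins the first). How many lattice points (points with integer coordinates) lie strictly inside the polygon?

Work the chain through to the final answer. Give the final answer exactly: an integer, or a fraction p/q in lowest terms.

1452

Part I: cross terms: (-36*-10 - 40*-9)=720, (40*-6 - 32*-10)=80, (32*32 - 15*-6)=1114, (15*18 - -11*32)=622, (-11*15 - -34*18)=447, (-34*-9 - -36*15)=846; twice the area = |3829| = 3829; area = 3829/2; boundary points = 1 + 4 + 1 + 2 + 1 + 2 = 11; strictly interior points = area - boundary/2 + 1 = 1910; answer 1910
Part II: A1 = 1910; r = -11; -9*(-11)^4 - 7*(-11)^3 + 4*(-11)^2 - 6*(-11)^1 - 4 = (-131769) + (9317) + (484) + (66) + (-4) = -121906; answer -121906
Part III: A2 = -121906; m = -33; cross terms: (-40*-33 - -22*1)=1342, (-22*-24 - -11*-33)=165, (-11*38 - 11*-24)=-154, (11*24 - -14*38)=796, (-14*9 - -23*24)=426, (-23*1 - -40*9)=337; twice the area = |2912| = 2912; area = 1456; boundary points = 2 + 1 + 2 + 1 + 3 + 1 = 10; strictly interior points = area - boundary/2 + 1 = 1452; answer 1452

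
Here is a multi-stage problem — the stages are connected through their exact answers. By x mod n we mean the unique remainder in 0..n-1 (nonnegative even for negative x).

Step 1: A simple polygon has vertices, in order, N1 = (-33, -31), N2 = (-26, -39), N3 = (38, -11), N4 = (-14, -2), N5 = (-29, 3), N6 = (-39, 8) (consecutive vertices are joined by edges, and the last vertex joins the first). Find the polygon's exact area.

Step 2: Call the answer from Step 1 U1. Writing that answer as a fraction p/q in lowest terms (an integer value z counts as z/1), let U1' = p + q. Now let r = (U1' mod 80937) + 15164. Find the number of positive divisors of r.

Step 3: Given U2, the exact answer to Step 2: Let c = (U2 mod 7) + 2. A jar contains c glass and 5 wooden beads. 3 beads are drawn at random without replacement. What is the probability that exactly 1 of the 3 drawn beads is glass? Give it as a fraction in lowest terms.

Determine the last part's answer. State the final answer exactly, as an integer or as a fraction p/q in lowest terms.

Step 1: cross terms: (-33*-39 - -26*-31)=481, (-26*-11 - 38*-39)=1768, (38*-2 - -14*-11)=-230, (-14*3 - -29*-2)=-100, (-29*8 - -39*3)=-115, (-39*-31 - -33*8)=1473; twice the area = |3277| = 3277; area = 3277/2; answer 3277/2
Step 2: U1 = 3277/2; threaded value p + q = 3279; r = 18443; 18443 is prime, so its only divisors are 1 and 18443; count = 2; answer 2
Step 3: U2 = 2; c = 4; total draws C(9,3) = 84; favorable C(4,1)*C(5,2) = 40; P = 10/21; answer 10/21

10/21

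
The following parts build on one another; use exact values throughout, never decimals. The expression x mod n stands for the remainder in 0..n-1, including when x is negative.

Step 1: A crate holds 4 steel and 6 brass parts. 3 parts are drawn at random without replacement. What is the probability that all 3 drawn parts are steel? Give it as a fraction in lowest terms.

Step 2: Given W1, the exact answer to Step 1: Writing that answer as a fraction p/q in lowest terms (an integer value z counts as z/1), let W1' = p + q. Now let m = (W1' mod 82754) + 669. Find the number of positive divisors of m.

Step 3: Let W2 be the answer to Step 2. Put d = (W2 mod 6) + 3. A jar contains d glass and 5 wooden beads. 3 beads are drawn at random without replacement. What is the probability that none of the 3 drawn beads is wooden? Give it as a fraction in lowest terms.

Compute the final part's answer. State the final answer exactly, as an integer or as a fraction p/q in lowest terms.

Step 1: total draws C(10,3) = 120; favorable C(4,3) = 4; P = 1/30; answer 1/30
Step 2: W1 = 1/30; threaded value p + q = 31; m = 700; 700 = 2^2 * 5^2 * 7; number of divisors = (2+1) * (2+1) * (1+1) = 18; answer 18
Step 3: W2 = 18; d = 3; total draws C(8,3) = 56; favorable C(3,3) = 1; P = 1/56; answer 1/56

1/56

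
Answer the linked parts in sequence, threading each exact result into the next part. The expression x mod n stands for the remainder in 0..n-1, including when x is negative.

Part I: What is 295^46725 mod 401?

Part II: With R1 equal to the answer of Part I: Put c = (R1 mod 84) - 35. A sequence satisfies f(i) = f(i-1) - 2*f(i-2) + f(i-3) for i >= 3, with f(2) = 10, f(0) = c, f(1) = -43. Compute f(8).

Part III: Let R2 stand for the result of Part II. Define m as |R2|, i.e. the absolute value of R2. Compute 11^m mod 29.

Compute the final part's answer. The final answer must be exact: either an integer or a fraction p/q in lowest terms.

17

Part I: squarings mod 401: 295^1=295, 295^2=8, 295^4=64, 295^8=86, 295^16=178, 295^32=5, 295^64=25, 295^128=224, 295^256=51, 295^512=195, 295^1024=331, 295^2048=88, 295^4096=125, 295^8192=387, 295^16384=196, 295^32768=321; 295^46725 = 295^1 * 295^4 * 295^128 * 295^512 * 295^1024 * 295^4096 * 295^8192 * 295^32768 = 371 (mod 401); answer 371
Part II: R1 = 371; c = 0; f(3) = 1*(10) - 2*(-43) + 1*(0) = 96; iterating: f(3)=96, f(4)=33, f(5)=-149, f(6)=-119, f(7)=212, f(8)=301; answer 301
Part III: R2 = 301; m = 301; squarings mod 29: 11^1=11, 11^2=5, 11^4=25, 11^8=16, 11^16=24, 11^32=25, 11^64=16, 11^128=24, 11^256=25; 11^301 = 11^1 * 11^4 * 11^8 * 11^32 * 11^256 = 17 (mod 29); answer 17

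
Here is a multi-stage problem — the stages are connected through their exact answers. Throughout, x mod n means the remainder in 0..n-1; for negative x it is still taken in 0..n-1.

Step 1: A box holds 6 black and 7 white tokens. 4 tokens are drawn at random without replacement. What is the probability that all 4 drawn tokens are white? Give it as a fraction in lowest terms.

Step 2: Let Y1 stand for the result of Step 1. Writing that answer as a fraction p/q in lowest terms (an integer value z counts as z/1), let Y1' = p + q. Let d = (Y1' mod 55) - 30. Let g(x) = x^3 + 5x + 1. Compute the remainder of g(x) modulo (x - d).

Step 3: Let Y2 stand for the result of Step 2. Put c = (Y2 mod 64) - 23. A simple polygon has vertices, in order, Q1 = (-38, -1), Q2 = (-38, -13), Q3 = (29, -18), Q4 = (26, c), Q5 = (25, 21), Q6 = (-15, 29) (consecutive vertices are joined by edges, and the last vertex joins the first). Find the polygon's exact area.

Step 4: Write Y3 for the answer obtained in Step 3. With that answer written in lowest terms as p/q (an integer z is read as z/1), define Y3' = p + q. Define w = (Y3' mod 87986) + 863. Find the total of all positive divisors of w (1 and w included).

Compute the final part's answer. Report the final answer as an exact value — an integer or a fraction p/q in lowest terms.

Step 1: total draws C(13,4) = 715; favorable C(7,4) = 35; P = 7/143; answer 7/143
Step 2: Y1 = 7/143; threaded value p + q = 150; d = 10; remainder = value at the root: 1*(10)^3 + 5*(10)^1 + 1 = (1000) + (50) + (1) = 1051; answer 1051
Step 3: Y2 = 1051; c = 4; cross terms: (-38*-13 - -38*-1)=456, (-38*-18 - 29*-13)=1061, (29*4 - 26*-18)=584, (26*21 - 25*4)=446, (25*29 - -15*21)=1040, (-15*-1 - -38*29)=1117; twice the area = |4704| = 4704; area = 2352; answer 2352
Step 4: Y3 = 2352; threaded value p + q = 2353; w = 3216; 3216 = 2^4 * 3 * 67; sigma = (1 + 2 + 4 + 8 + 16) * (1 + 3) * (1 + 67) = 31 * 4 * 68 = 8432; answer 8432

8432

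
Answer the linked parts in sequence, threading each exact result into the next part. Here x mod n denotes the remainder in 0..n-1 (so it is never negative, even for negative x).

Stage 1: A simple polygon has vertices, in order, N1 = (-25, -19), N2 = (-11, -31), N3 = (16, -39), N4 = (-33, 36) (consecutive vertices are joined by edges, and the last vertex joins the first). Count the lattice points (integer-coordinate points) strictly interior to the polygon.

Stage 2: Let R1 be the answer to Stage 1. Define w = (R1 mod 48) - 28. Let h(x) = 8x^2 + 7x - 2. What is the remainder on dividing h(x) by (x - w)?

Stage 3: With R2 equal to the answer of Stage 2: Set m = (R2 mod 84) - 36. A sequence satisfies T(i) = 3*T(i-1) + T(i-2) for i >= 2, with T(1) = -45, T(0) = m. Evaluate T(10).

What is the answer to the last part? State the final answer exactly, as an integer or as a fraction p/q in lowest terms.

-2057365

Stage 1: cross terms: (-25*-31 - -11*-19)=566, (-11*-39 - 16*-31)=925, (16*36 - -33*-39)=-711, (-33*-19 - -25*36)=1527; twice the area = |2307| = 2307; area = 2307/2; boundary points = 2 + 1 + 1 + 1 = 5; strictly interior points = area - boundary/2 + 1 = 1152; answer 1152
Stage 2: R1 = 1152; w = -28; remainder = value at the root: 8*(-28)^2 + 7*(-28)^1 - 2 = (6272) + (-196) + (-2) = 6074; answer 6074
Stage 3: R2 = 6074; m = -10; T(2) = 3*(-45) + 1*(-10) = -145; iterating: T(2)=-145, T(3)=-480, T(4)=-1585, T(5)=-5235, T(6)=-17290, T(7)=-57105, T(8)=-188605, T(9)=-622920, T(10)=-2057365; answer -2057365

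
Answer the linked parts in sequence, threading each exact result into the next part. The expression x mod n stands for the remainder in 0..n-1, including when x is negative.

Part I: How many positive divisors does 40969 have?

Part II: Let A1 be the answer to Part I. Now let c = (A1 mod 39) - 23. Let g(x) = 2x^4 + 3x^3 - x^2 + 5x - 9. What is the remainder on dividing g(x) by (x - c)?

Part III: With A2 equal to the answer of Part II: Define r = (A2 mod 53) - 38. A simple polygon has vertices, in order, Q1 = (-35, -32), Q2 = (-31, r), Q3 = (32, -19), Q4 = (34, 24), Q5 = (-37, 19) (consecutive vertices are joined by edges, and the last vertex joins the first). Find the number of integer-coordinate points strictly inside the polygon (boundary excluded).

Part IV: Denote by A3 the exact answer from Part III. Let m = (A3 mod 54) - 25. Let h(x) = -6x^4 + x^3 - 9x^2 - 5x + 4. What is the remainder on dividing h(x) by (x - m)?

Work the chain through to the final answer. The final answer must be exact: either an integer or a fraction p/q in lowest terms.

-175015

Part I: 40969 = 53 * 773; number of divisors = (1+1) * (1+1) = 4; answer 4
Part II: A1 = 4; c = -19; remainder = value at the root: 2*(-19)^4 + 3*(-19)^3 - 1*(-19)^2 + 5*(-19)^1 - 9 = (260642) + (-20577) + (-361) + (-95) + (-9) = 239600; answer 239600
Part III: A2 = 239600; r = 2; cross terms: (-35*2 - -31*-32)=-1062, (-31*-19 - 32*2)=525, (32*24 - 34*-19)=1414, (34*19 - -37*24)=1534, (-37*-32 - -35*19)=1849; twice the area = |4260| = 4260; area = 2130; boundary points = 2 + 21 + 1 + 1 + 1 = 26; strictly interior points = area - boundary/2 + 1 = 2118; answer 2118
Part IV: A3 = 2118; m = -13; remainder = value at the root: -6*(-13)^4 + 1*(-13)^3 - 9*(-13)^2 - 5*(-13)^1 + 4 = (-171366) + (-2197) + (-1521) + (65) + (4) = -175015; answer -175015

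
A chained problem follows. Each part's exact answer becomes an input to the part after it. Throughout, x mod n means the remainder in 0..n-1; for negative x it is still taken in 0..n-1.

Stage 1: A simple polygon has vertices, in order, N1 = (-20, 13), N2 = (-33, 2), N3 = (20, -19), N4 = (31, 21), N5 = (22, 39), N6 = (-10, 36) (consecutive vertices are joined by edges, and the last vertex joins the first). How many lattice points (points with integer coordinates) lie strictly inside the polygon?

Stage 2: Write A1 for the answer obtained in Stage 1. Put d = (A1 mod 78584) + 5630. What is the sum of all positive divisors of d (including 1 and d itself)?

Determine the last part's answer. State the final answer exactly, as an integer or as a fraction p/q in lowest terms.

15120

Stage 1: cross terms: (-20*2 - -33*13)=389, (-33*-19 - 20*2)=587, (20*21 - 31*-19)=1009, (31*39 - 22*21)=747, (22*36 - -10*39)=1182, (-10*13 - -20*36)=590; twice the area = |4504| = 4504; area = 2252; boundary points = 1 + 1 + 1 + 9 + 1 + 1 = 14; strictly interior points = area - boundary/2 + 1 = 2246; answer 2246
Stage 2: A1 = 2246; d = 7876; 7876 = 2^2 * 11 * 179; sigma = (1 + 2 + 4) * (1 + 11) * (1 + 179) = 7 * 12 * 180 = 15120; answer 15120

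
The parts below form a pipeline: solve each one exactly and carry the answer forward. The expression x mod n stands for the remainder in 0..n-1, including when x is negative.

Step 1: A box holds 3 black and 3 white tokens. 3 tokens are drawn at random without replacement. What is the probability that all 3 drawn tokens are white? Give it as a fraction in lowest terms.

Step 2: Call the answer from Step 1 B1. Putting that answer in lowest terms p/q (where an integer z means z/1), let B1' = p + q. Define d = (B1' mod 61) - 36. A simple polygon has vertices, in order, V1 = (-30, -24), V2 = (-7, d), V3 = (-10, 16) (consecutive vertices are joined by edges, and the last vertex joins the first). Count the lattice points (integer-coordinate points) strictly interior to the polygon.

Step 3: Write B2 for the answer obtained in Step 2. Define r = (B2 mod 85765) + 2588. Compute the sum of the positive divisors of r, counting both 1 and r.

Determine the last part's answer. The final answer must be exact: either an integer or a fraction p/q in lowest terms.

5712

Step 1: total draws C(6,3) = 20; favorable C(3,3) = 1; P = 1/20; answer 1/20
Step 2: B1 = 1/20; threaded value p + q = 21; d = -15; cross terms: (-30*-15 - -7*-24)=282, (-7*16 - -10*-15)=-262, (-10*-24 - -30*16)=720; twice the area = |740| = 740; area = 370; boundary points = 1 + 1 + 20 = 22; strictly interior points = area - boundary/2 + 1 = 360; answer 360
Step 3: B2 = 360; r = 2948; 2948 = 2^2 * 11 * 67; sigma = (1 + 2 + 4) * (1 + 11) * (1 + 67) = 7 * 12 * 68 = 5712; answer 5712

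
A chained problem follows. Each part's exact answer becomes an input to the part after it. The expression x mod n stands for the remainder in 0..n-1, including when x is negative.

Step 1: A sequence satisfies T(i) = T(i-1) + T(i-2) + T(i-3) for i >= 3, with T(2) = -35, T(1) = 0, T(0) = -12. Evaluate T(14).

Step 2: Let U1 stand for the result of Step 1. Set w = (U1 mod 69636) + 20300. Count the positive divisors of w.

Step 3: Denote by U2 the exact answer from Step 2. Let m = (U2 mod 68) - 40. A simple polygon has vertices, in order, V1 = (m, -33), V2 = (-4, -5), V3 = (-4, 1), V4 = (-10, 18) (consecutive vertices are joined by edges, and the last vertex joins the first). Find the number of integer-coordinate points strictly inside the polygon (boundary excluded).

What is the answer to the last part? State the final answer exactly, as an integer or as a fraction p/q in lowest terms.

465

Step 1: T(3) = 1*(-35) + 1*(0) + 1*(-12) = -47; iterating: T(3)=-47, T(4)=-82, T(5)=-164, T(6)=-293, T(7)=-539, T(8)=-996, T(9)=-1828, T(10)=-3363, T(11)=-6187, T(12)=-11378, T(13)=-20928, T(14)=-38493; answer -38493
Step 2: U1 = -38493; w = 51443; 51443 = 7 * 7349; number of divisors = (1+1) * (1+1) = 4; answer 4
Step 3: U2 = 4; m = -36; cross terms: (-36*-5 - -4*-33)=48, (-4*1 - -4*-5)=-24, (-4*18 - -10*1)=-62, (-10*-33 - -36*18)=978; twice the area = |940| = 940; area = 470; boundary points = 4 + 6 + 1 + 1 = 12; strictly interior points = area - boundary/2 + 1 = 465; answer 465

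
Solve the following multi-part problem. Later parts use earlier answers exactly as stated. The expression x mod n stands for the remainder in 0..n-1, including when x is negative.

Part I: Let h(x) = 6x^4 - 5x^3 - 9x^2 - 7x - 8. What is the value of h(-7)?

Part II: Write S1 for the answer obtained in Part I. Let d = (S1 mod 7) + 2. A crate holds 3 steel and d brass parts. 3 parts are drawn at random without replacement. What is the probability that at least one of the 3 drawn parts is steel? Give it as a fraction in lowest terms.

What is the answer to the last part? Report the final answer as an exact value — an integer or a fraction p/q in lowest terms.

109/165

Part I: 6*(-7)^4 - 5*(-7)^3 - 9*(-7)^2 - 7*(-7)^1 - 8 = (14406) + (1715) + (-441) + (49) + (-8) = 15721; answer 15721
Part II: S1 = 15721; d = 8; total draws C(11,3) = 165; complement C(8,3) = 56; favorable 165 - 56 = 109; P = 109/165; answer 109/165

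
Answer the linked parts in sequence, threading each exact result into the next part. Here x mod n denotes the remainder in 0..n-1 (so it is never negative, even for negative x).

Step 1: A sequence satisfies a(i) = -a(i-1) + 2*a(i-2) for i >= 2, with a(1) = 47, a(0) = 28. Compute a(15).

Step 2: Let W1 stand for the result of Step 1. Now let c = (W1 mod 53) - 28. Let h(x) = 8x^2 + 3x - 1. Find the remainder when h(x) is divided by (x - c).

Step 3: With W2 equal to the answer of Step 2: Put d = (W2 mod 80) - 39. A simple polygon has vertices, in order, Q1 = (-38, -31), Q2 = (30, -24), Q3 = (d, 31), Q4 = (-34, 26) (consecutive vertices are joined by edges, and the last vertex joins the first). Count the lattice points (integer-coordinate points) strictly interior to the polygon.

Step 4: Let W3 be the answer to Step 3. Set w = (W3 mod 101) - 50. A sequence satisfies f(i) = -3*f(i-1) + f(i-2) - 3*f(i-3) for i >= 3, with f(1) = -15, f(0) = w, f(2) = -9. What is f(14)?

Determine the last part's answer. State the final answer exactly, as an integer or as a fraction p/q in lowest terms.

58371507

Step 1: a(2) = -1*(47) + 2*(28) = 9; iterating: a(2)=9, a(3)=85, a(4)=-67, a(5)=237, a(6)=-371, a(7)=845, a(8)=-1587, a(9)=3277, a(10)=-6451, a(11)=13005, a(12)=-25907, a(13)=51917, a(14)=-103731, a(15)=207565; answer 207565
Step 2: W1 = 207565; c = -11; remainder = value at the root: 8*(-11)^2 + 3*(-11)^1 - 1 = (968) + (-33) + (-1) = 934; answer 934
Step 3: W2 = 934; d = 15; cross terms: (-38*-24 - 30*-31)=1842, (30*31 - 15*-24)=1290, (15*26 - -34*31)=1444, (-34*-31 - -38*26)=2042; twice the area = |6618| = 6618; area = 3309; boundary points = 1 + 5 + 1 + 1 = 8; strictly interior points = area - boundary/2 + 1 = 3306; answer 3306
Step 4: W3 = 3306; w = 24; f(3) = -3*(-9) + 1*(-15) - 3*(24) = -60; iterating: f(3)=-60, f(4)=216, f(5)=-681, f(6)=2439, f(7)=-8646, f(8)=30420, f(9)=-107223, f(10)=378027, f(11)=-1332564, f(12)=4697388, f(13)=-16558809, f(14)=58371507; answer 58371507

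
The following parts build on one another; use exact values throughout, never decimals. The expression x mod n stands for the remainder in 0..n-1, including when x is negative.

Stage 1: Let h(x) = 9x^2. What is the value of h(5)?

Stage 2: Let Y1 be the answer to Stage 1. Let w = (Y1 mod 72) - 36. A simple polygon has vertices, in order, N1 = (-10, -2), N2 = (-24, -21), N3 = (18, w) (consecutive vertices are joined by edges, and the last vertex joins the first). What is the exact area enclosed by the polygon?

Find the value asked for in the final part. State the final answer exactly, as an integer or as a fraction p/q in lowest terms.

Stage 1: 9*(5)^2 = (225) = 225; answer 225
Stage 2: Y1 = 225; w = -27; cross terms: (-10*-21 - -24*-2)=162, (-24*-27 - 18*-21)=1026, (18*-2 - -10*-27)=-306; twice the area = |882| = 882; area = 441; answer 441

441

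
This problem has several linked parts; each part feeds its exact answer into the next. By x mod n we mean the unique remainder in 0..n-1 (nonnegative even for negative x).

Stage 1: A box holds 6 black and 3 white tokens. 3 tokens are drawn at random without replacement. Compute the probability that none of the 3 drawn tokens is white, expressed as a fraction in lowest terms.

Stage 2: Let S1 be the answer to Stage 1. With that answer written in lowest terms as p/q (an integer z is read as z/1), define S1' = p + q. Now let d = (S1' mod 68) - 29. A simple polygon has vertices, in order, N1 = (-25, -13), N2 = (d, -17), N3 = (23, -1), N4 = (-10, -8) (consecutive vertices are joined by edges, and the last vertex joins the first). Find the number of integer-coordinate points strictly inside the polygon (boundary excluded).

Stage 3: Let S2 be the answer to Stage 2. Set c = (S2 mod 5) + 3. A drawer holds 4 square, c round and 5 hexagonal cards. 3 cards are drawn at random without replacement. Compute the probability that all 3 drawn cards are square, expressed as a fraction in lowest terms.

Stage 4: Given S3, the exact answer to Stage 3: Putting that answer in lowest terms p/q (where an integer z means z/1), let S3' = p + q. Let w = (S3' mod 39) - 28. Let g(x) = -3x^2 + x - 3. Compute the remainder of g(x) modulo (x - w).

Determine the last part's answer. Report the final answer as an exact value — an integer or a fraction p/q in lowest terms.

-55

Stage 1: total draws C(9,3) = 84; favorable C(6,3) = 20; P = 5/21; answer 5/21
Stage 2: S1 = 5/21; threaded value p + q = 26; d = -3; cross terms: (-25*-17 - -3*-13)=386, (-3*-1 - 23*-17)=394, (23*-8 - -10*-1)=-194, (-10*-13 - -25*-8)=-70; twice the area = |516| = 516; area = 258; boundary points = 2 + 2 + 1 + 5 = 10; strictly interior points = area - boundary/2 + 1 = 254; answer 254
Stage 3: S2 = 254; c = 7; total draws C(16,3) = 560; favorable C(4,3) = 4; P = 1/140; answer 1/140
Stage 4: S3 = 1/140; threaded value p + q = 141; w = -4; remainder = value at the root: -3*(-4)^2 + 1*(-4)^1 - 3 = (-48) + (-4) + (-3) = -55; answer -55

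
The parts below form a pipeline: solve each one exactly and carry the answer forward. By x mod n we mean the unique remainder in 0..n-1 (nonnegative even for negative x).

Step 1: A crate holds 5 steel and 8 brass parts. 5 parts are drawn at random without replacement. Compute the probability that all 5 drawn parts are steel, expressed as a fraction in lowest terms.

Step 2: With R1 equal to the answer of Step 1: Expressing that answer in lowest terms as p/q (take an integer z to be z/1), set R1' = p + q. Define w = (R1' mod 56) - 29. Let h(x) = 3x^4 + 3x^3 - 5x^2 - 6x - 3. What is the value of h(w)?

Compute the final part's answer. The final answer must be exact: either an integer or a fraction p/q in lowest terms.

Step 1: total draws C(13,5) = 1287; favorable C(5,5) = 1; P = 1/1287; answer 1/1287
Step 2: R1 = 1/1287; threaded value p + q = 1288; w = -29; 3*(-29)^4 + 3*(-29)^3 - 5*(-29)^2 - 6*(-29)^1 - 3 = (2121843) + (-73167) + (-4205) + (174) + (-3) = 2044642; answer 2044642

2044642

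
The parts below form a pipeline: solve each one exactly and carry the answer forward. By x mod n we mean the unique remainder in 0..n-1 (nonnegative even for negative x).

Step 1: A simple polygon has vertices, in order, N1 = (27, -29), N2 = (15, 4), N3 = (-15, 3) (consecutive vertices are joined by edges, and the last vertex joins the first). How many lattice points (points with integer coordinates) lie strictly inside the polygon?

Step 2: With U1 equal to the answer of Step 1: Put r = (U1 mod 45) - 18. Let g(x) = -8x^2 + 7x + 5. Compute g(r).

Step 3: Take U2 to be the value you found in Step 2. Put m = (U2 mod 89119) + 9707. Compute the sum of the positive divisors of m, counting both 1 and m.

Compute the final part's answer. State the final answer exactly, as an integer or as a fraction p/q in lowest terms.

116604

Step 1: cross terms: (27*4 - 15*-29)=543, (15*3 - -15*4)=105, (-15*-29 - 27*3)=354; twice the area = |1002| = 1002; area = 501; boundary points = 3 + 1 + 2 = 6; strictly interior points = area - boundary/2 + 1 = 499; answer 499
Step 2: U1 = 499; r = -14; -8*(-14)^2 + 7*(-14)^1 + 5 = (-1568) + (-98) + (5) = -1661; answer -1661
Step 3: U2 = -1661; m = 97165; 97165 = 5 * 19433; sigma = (1 + 5) * (1 + 19433) = 6 * 19434 = 116604; answer 116604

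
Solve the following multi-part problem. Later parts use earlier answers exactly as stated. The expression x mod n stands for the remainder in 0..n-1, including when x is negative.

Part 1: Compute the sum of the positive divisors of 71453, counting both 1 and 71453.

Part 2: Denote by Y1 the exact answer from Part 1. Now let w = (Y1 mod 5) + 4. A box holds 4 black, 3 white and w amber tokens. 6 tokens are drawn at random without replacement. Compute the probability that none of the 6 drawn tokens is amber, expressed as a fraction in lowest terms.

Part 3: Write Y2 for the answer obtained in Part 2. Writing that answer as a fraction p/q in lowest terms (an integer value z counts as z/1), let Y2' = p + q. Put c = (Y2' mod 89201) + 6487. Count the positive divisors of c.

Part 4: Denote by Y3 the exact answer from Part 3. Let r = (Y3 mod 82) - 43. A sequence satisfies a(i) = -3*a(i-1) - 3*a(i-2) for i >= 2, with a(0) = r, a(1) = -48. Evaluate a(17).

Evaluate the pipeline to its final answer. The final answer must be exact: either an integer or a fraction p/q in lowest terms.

-964467

Part 1: 71453 is prime, so its only divisors are 1 and 71453; sigma = 1 + 71453 = 71454; answer 71454
Part 2: Y1 = 71454; w = 8; total draws C(15,6) = 5005; favorable C(7,6) = 7; P = 1/715; answer 1/715
Part 3: Y2 = 1/715; threaded value p + q = 716; c = 7203; 7203 = 3 * 7^4; number of divisors = (1+1) * (4+1) = 10; answer 10
Part 4: Y3 = 10; r = -33; a(2) = -3*(-48) - 3*(-33) = 243; iterating: a(2)=243, a(3)=-585, a(4)=1026, a(5)=-1323, a(6)=891, a(7)=1296, a(8)=-6561, a(9)=15795, a(10)=-27702, a(11)=35721, a(12)=-24057, a(13)=-34992, a(14)=177147, a(15)=-426465, a(16)=747954, a(17)=-964467; answer -964467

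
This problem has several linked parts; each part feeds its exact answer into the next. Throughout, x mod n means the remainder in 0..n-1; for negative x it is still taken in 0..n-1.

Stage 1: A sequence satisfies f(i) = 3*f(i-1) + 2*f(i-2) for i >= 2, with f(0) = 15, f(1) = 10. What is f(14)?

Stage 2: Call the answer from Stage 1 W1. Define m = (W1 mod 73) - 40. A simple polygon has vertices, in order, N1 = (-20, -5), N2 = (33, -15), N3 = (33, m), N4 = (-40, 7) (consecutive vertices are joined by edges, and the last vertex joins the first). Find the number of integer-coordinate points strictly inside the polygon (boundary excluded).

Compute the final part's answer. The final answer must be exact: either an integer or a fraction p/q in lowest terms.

Stage 1: f(2) = 3*(10) + 2*(15) = 60; iterating: f(2)=60, f(3)=200, f(4)=720, f(5)=2560, f(6)=9120, f(7)=32480, f(8)=115680, f(9)=412000, f(10)=1467360, f(11)=5226080, f(12)=18612960, f(13)=66291040, f(14)=236099040; answer 236099040
Stage 2: W1 = 236099040; m = -9; cross terms: (-20*-15 - 33*-5)=465, (33*-9 - 33*-15)=198, (33*7 - -40*-9)=-129, (-40*-5 - -20*7)=340; twice the area = |874| = 874; area = 437; boundary points = 1 + 6 + 1 + 4 = 12; strictly interior points = area - boundary/2 + 1 = 432; answer 432

432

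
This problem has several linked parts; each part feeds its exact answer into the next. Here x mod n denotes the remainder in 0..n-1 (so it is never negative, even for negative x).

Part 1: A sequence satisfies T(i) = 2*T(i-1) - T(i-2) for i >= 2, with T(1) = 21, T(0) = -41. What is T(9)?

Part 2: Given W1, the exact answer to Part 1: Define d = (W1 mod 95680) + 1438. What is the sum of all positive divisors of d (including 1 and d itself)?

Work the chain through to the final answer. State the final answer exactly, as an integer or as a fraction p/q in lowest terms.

2592

Part 1: T(2) = 2*(21) - 1*(-41) = 83; iterating: T(2)=83, T(3)=145, T(4)=207, T(5)=269, T(6)=331, T(7)=393, T(8)=455, T(9)=517; answer 517
Part 2: W1 = 517; d = 1955; 1955 = 5 * 17 * 23; sigma = (1 + 5) * (1 + 17) * (1 + 23) = 6 * 18 * 24 = 2592; answer 2592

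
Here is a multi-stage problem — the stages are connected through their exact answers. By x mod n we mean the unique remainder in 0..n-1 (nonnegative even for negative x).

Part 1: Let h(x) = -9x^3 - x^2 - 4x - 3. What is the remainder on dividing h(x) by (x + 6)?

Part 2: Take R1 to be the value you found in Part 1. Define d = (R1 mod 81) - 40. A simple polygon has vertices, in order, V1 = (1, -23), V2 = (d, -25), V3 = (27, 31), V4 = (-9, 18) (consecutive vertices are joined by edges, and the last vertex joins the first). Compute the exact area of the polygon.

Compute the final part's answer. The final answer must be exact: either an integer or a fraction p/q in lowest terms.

1504

Part 1: remainder = value at the root: -9*(-6)^3 - 1*(-6)^2 - 4*(-6)^1 - 3 = (1944) + (-36) + (24) + (-3) = 1929; answer 1929
Part 2: R1 = 1929; d = 26; cross terms: (1*-25 - 26*-23)=573, (26*31 - 27*-25)=1481, (27*18 - -9*31)=765, (-9*-23 - 1*18)=189; twice the area = |3008| = 3008; area = 1504; answer 1504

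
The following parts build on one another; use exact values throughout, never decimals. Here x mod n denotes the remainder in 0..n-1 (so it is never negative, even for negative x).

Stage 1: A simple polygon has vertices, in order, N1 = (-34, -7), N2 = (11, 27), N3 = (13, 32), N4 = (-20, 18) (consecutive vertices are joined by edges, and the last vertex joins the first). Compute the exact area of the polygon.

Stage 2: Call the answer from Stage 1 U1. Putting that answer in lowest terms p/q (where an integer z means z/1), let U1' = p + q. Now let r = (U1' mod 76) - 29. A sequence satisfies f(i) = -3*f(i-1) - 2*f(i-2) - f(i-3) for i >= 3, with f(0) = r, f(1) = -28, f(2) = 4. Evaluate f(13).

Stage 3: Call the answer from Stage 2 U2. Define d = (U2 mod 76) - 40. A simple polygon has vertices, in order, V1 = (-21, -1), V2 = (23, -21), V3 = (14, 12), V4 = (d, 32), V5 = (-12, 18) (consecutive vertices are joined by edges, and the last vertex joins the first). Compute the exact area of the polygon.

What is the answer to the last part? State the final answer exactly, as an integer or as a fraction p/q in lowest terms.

Stage 1: cross terms: (-34*27 - 11*-7)=-841, (11*32 - 13*27)=1, (13*18 - -20*32)=874, (-20*-7 - -34*18)=752; twice the area = |786| = 786; area = 393; answer 393
Stage 2: U1 = 393; threaded value p + q = 394; r = -15; f(3) = -3*(4) - 2*(-28) - 1*(-15) = 59; iterating: f(3)=59, f(4)=-157, f(5)=349, f(6)=-792, f(7)=1835, f(8)=-4270, f(9)=9932, f(10)=-23091, f(11)=53679, f(12)=-124787, f(13)=290094; answer 290094
Stage 3: U2 = 290094; d = -38; cross terms: (-21*-21 - 23*-1)=464, (23*12 - 14*-21)=570, (14*32 - -38*12)=904, (-38*18 - -12*32)=-300, (-12*-1 - -21*18)=390; twice the area = |2028| = 2028; area = 1014; answer 1014

1014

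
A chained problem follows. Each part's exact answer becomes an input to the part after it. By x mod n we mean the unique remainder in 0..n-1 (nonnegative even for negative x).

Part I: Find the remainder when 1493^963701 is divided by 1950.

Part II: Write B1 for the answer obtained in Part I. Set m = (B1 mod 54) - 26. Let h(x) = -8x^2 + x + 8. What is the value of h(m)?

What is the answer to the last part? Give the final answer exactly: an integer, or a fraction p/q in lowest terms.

-67

Part I: squarings mod 1950: 1493^1=1493, 1493^2=199, 1493^4=601, 1493^8=451, 1493^16=601, 1493^32=451, 1493^64=601, 1493^128=451, 1493^256=601, 1493^512=451, 1493^1024=601, 1493^2048=451, 1493^4096=601, 1493^8192=451, 1493^16384=601, 1493^32768=451, 1493^65536=601, 1493^131072=451, 1493^262144=601, 1493^524288=451; 1493^963701 = 1493^1 * 1493^4 * 1493^16 * 1493^32 * 1493^64 * 1493^1024 * 1493^4096 * 1493^8192 * 1493^32768 * 1493^131072 * 1493^262144 * 1493^524288 = 293 (mod 1950); answer 293
Part II: B1 = 293; m = -3; -8*(-3)^2 + 1*(-3)^1 + 8 = (-72) + (-3) + (8) = -67; answer -67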